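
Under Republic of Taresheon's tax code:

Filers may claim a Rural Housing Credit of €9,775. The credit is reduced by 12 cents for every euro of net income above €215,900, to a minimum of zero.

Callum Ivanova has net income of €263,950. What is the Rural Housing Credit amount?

€4,009

Rural Housing Credit: 12% of the €48,050 excess over €215,900 is €5,766; credit = €9,775 − €5,766 = €4,009.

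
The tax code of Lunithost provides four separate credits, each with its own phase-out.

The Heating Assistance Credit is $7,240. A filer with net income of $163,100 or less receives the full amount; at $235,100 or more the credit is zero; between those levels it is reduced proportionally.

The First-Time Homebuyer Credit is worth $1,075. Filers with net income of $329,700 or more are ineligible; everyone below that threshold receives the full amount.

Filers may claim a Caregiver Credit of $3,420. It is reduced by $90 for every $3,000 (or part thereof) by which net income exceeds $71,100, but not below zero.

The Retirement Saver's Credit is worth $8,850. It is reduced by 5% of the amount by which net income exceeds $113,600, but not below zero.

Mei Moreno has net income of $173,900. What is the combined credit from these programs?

$13,334

Heating Assistance Credit: $173,900 is $10,800 into a $72,000 phase-out range, leaving 61,200/72,000 of the credit: $7,240 × 61,200/72,000 = $6,154.
First-Time Homebuyer Credit: $173,900 is below the $329,700 cutoff, so the full $1,075 applies.
Caregiver Credit: income exceeds $71,100 by $102,800, which is 35 full-or-partial $3,000 increments; reduction = 35 × $90 = $3,150, leaving $270.
Retirement Saver's Credit: 5% of the $60,300 excess over $113,600 is $3,015; credit = $8,850 − $3,015 = $5,835.
Total: $6,154 + $1,075 + $270 + $5,835 = $13,334.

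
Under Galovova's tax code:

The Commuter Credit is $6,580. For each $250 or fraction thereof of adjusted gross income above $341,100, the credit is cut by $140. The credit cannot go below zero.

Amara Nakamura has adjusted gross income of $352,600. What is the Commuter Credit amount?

$140

Commuter Credit: income exceeds $341,100 by $11,500, which is 46 full-or-partial $250 increments; reduction = 46 × $140 = $6,440, leaving $140.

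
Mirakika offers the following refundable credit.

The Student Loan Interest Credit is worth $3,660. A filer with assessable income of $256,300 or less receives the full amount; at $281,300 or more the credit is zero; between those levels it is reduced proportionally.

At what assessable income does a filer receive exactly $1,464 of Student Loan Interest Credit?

$271,300

$1,464 is 1,464/3,660 of the full $3,660, so 2,196/3,660 of the $25,000 range has been used: income = $256,300 + $25,000 × 2,196/3,660 = $271,300.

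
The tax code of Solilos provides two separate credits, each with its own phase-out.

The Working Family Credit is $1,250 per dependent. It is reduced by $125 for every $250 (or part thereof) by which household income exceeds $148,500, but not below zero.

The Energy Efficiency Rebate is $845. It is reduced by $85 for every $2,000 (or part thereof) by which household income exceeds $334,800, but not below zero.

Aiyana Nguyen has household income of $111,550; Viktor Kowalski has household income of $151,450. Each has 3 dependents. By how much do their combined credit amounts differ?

$1,500

Aiyana ($111,550): Working Family Credit: base = 3 × $1,250 = $3,750. $111,550 is at or below the $148,500 threshold, so the full $3,750 applies. Energy Efficiency Rebate: $111,550 is at or below the $334,800 threshold, so the full $845 applies. total $3,750 + $845 = $4,595
Viktor ($151,450): Working Family Credit: base = 3 × $1,250 = $3,750. income exceeds $148,500 by $2,950, which is 12 full-or-partial $250 increments; reduction = 12 × $125 = $1,500, leaving $2,250. Energy Efficiency Rebate: $151,450 is at or below the $334,800 threshold, so the full $845 applies. total $2,250 + $845 = $3,095
Difference: |$4,595 − $3,095| = $1,500.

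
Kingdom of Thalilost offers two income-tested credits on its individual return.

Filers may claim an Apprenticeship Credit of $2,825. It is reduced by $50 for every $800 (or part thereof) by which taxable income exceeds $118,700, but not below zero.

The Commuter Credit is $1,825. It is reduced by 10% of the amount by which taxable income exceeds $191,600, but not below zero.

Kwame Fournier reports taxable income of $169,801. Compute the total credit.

Apprenticeship Credit: income exceeds $118,700 by $51,101 → 64 increments × $50 = $3,200 ≥ base, so the credit is $0.
Commuter Credit: $169,801 is at or below the $191,600 threshold, so the full $1,825 applies.
Total: $0 + $1,825 = $1,825.

$1,825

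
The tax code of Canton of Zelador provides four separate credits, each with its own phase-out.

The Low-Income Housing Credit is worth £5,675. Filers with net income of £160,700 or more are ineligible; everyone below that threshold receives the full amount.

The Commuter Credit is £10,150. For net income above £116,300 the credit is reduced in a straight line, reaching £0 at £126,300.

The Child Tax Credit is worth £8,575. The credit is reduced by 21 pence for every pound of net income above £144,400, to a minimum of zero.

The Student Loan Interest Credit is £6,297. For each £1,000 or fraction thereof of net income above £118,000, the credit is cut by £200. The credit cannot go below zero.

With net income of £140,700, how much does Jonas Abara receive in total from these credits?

£15,947

Low-Income Housing Credit: £140,700 is below the £160,700 cutoff, so the full £5,675 applies.
Commuter Credit: £140,700 is at or above £126,300, so the credit is £0.
Child Tax Credit: £140,700 is at or below the £144,400 threshold, so the full £8,575 applies.
Student Loan Interest Credit: income exceeds £118,000 by £22,700, which is 23 full-or-partial £1,000 increments; reduction = 23 × £200 = £4,600, leaving £1,697.
Total: £5,675 + £0 + £8,575 + £1,697 = £15,947.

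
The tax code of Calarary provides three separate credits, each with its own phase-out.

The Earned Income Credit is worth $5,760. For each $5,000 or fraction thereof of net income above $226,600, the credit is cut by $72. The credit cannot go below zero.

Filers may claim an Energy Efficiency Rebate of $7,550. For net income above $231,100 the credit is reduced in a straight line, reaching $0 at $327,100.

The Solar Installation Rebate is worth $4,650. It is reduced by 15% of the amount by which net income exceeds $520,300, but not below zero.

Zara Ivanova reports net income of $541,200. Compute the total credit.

$2,739

Earned Income Credit: income exceeds $226,600 by $314,600, which is 63 full-or-partial $5,000 increments; reduction = 63 × $72 = $4,536, leaving $1,224.
Energy Efficiency Rebate: $541,200 is at or above $327,100, so the credit is $0.
Solar Installation Rebate: 15% of the $20,900 excess over $520,300 is $3,135; credit = $4,650 − $3,135 = $1,515.
Total: $1,224 + $0 + $1,515 = $2,739.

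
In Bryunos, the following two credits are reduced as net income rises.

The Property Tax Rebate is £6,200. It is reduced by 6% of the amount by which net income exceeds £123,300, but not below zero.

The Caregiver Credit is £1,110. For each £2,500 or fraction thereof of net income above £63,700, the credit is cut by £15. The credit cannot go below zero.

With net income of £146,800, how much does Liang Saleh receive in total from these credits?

£5,390

Property Tax Rebate: 6% of the £23,500 excess over £123,300 is £1,410; credit = £6,200 − £1,410 = £4,790.
Caregiver Credit: income exceeds £63,700 by £83,100, which is 34 full-or-partial £2,500 increments; reduction = 34 × £15 = £510, leaving £600.
Total: £4,790 + £600 = £5,390.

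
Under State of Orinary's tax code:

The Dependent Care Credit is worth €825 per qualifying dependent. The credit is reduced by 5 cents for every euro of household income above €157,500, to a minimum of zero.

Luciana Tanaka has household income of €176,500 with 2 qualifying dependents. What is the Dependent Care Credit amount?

€700

Dependent Care Credit: base = 2 × €825 = €1,650. 5% of the €19,000 excess over €157,500 is €950; credit = €1,650 − €950 = €700.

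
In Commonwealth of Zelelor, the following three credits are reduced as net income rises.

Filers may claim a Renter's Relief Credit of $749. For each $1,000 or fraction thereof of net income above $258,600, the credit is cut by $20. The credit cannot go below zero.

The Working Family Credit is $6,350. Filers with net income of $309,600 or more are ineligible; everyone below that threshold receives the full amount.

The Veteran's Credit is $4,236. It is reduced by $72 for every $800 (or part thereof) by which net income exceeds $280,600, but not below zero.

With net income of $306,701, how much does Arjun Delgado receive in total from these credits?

$8,210

Renter's Relief Credit: income exceeds $258,600 by $48,101 → 49 increments × $20 = $980 ≥ base, so the credit is $0.
Working Family Credit: $306,701 is below the $309,600 cutoff, so the full $6,350 applies.
Veteran's Credit: income exceeds $280,600 by $26,101, which is 33 full-or-partial $800 increments; reduction = 33 × $72 = $2,376, leaving $1,860.
Total: $0 + $6,350 + $1,860 = $8,210.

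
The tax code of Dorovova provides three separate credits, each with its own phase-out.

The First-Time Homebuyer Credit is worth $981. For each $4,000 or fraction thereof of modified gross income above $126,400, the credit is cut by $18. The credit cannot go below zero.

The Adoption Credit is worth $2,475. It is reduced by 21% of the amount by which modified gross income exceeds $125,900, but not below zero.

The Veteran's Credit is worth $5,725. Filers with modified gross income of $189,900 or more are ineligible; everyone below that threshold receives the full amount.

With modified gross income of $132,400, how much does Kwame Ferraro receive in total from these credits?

$7,780

First-Time Homebuyer Credit: income exceeds $126,400 by $6,000, which is 2 full-or-partial $4,000 increments; reduction = 2 × $18 = $36, leaving $945.
Adoption Credit: 21% of the $6,500 excess over $125,900 is $1,365; credit = $2,475 − $1,365 = $1,110.
Veteran's Credit: $132,400 is below the $189,900 cutoff, so the full $5,725 applies.
Total: $945 + $1,110 + $5,725 = $7,780.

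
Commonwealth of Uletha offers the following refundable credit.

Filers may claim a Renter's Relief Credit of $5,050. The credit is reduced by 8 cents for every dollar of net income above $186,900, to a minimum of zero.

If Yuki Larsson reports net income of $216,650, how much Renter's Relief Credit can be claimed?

Renter's Relief Credit: 8% of the $29,750 excess over $186,900 is $2,380; credit = $5,050 − $2,380 = $2,670.

$2,670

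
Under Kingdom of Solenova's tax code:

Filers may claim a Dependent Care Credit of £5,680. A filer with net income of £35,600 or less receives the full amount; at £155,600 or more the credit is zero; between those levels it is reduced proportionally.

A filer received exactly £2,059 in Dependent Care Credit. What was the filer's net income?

£112,100

£2,059 is 2,059/5,680 of the full £5,680, so 3,621/5,680 of the £120,000 range has been used: income = £35,600 + £120,000 × 3,621/5,680 = £112,100.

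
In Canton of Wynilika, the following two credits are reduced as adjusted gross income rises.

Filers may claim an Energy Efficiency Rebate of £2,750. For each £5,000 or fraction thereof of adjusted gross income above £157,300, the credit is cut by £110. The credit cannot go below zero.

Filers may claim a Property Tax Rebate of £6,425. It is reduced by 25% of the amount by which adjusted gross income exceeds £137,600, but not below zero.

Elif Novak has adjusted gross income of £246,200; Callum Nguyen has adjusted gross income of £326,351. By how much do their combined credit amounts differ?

£770

Elif (£246,200): Energy Efficiency Rebate: income exceeds £157,300 by £88,900, which is 18 full-or-partial £5,000 increments; reduction = 18 × £110 = £1,980, leaving £770. Property Tax Rebate: 25% of the £108,600 excess over £137,600 is £27,150 ≥ base, so the credit is £0. total £770 + £0 = £770
Callum (£326,351): Energy Efficiency Rebate: income exceeds £157,300 by £169,051 → 34 increments × £110 = £3,740 ≥ base, so the credit is £0. Property Tax Rebate: 25% of the £188,751 excess over £137,600 is £47,187.75 ≥ base, so the credit is £0. total £0 + £0 = £0
Difference: |£770 − £0| = £770.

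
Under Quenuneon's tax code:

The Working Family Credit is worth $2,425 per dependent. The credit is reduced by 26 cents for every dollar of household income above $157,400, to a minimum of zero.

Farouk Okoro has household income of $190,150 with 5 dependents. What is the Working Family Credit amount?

$3,610

Working Family Credit: base = 5 × $2,425 = $12,125. 26% of the $32,750 excess over $157,400 is $8,515; credit = $12,125 − $8,515 = $3,610.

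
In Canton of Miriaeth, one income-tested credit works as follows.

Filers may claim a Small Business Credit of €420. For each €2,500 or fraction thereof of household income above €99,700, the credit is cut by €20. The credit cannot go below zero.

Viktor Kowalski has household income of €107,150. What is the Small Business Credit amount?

€360

Small Business Credit: income exceeds €99,700 by €7,450, which is 3 full-or-partial €2,500 increments; reduction = 3 × €20 = €60, leaving €360.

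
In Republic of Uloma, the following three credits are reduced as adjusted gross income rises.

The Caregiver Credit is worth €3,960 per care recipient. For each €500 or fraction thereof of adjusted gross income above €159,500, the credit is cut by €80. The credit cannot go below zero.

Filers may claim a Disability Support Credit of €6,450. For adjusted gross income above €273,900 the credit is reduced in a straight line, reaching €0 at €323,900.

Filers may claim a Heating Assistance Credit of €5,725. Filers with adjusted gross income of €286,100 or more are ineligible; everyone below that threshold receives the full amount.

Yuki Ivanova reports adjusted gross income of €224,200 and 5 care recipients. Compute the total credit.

Caregiver Credit: base = 5 × €3,960 = €19,800. income exceeds €159,500 by €64,700, which is 130 full-or-partial €500 increments; reduction = 130 × €80 = €10,400, leaving €9,400.
Disability Support Credit: €224,200 is at or below the €273,900 threshold, so the full €6,450 applies.
Heating Assistance Credit: €224,200 is below the €286,100 cutoff, so the full €5,725 applies.
Total: €9,400 + €6,450 + €5,725 = €21,575.

€21,575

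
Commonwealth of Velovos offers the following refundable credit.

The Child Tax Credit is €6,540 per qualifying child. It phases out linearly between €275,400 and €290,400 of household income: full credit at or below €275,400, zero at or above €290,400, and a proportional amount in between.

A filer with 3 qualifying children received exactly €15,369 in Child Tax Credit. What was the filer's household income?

Full credit = 3 × €6,540 = €19,620.
€15,369 is 15,369/19,620 of the full €19,620, so 4,251/19,620 of the €15,000 range has been used: income = €275,400 + €15,000 × 4,251/19,620 = €278,650.

€278,650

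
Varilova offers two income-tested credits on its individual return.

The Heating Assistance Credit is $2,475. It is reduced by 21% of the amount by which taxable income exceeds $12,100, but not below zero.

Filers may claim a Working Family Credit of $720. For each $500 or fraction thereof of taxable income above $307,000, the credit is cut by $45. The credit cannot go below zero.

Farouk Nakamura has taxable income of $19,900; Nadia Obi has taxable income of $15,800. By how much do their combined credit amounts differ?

Farouk ($19,900): Heating Assistance Credit: 21% of the $7,800 excess over $12,100 is $1,638; credit = $2,475 − $1,638 = $837. Working Family Credit: $19,900 is at or below the $307,000 threshold, so the full $720 applies. total $837 + $720 = $1,557
Nadia ($15,800): Heating Assistance Credit: 21% of the $3,700 excess over $12,100 is $777; credit = $2,475 − $777 = $1,698. Working Family Credit: $15,800 is at or below the $307,000 threshold, so the full $720 applies. total $1,698 + $720 = $2,418
Difference: |$1,557 − $2,418| = $861.

$861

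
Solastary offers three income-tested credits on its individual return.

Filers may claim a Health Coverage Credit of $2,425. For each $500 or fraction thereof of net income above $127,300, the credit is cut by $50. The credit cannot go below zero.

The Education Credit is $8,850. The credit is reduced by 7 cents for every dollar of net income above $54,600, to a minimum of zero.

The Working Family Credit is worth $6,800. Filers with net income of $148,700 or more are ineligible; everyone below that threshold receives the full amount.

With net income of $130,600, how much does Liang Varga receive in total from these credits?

$12,405

Health Coverage Credit: income exceeds $127,300 by $3,300, which is 7 full-or-partial $500 increments; reduction = 7 × $50 = $350, leaving $2,075.
Education Credit: 7% of the $76,000 excess over $54,600 is $5,320; credit = $8,850 − $5,320 = $3,530.
Working Family Credit: $130,600 is below the $148,700 cutoff, so the full $6,800 applies.
Total: $2,075 + $3,530 + $6,800 = $12,405.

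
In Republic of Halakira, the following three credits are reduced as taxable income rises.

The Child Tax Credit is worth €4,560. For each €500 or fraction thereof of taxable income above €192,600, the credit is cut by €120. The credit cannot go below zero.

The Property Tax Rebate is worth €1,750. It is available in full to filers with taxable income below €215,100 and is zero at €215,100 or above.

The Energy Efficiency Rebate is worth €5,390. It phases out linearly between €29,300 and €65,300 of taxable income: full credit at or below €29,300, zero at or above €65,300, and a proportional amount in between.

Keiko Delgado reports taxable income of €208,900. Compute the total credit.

Child Tax Credit: income exceeds €192,600 by €16,300, which is 33 full-or-partial €500 increments; reduction = 33 × €120 = €3,960, leaving €600.
Property Tax Rebate: €208,900 is below the €215,100 cutoff, so the full €1,750 applies.
Energy Efficiency Rebate: €208,900 is at or above €65,300, so the credit is €0.
Total: €600 + €1,750 + €0 = €2,350.

€2,350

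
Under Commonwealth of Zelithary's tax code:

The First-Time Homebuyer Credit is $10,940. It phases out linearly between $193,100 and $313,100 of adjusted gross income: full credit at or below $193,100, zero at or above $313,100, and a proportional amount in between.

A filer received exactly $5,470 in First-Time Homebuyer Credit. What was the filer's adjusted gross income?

$5,470 is 5,470/10,940 of the full $10,940, so 5,470/10,940 of the $120,000 range has been used: income = $193,100 + $120,000 × 5,470/10,940 = $253,100.

$253,100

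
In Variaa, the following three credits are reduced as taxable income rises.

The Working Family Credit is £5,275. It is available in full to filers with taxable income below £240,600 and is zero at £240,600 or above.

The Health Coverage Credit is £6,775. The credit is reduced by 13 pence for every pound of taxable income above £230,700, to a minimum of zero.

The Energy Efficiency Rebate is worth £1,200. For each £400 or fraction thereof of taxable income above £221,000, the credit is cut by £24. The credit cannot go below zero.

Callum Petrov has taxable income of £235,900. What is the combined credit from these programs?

Working Family Credit: £235,900 is below the £240,600 cutoff, so the full £5,275 applies.
Health Coverage Credit: 13% of the £5,200 excess over £230,700 is £676; credit = £6,775 − £676 = £6,099.
Energy Efficiency Rebate: income exceeds £221,000 by £14,900, which is 38 full-or-partial £400 increments; reduction = 38 × £24 = £912, leaving £288.
Total: £5,275 + £6,099 + £288 = £11,662.

£11,662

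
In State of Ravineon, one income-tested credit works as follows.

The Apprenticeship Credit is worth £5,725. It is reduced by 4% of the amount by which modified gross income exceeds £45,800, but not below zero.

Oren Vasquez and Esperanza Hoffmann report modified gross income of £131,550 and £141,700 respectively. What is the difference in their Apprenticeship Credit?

Oren (£131,550): Apprenticeship Credit: 4% of the £85,750 excess over £45,800 is £3,430; credit = £5,725 − £3,430 = £2,295.
Esperanza (£141,700): Apprenticeship Credit: 4% of the £95,900 excess over £45,800 is £3,836; credit = £5,725 − £3,836 = £1,889.
Difference: |£2,295 − £1,889| = £406.

£406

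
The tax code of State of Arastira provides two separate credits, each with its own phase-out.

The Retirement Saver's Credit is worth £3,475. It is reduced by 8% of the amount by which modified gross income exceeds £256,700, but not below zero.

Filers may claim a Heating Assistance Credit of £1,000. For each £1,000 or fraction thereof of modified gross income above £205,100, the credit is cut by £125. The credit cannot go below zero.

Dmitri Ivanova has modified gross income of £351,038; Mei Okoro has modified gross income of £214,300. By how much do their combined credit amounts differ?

Dmitri (£351,038): Retirement Saver's Credit: 8% of the £94,338 excess over £256,700 is £7,547.04 ≥ base, so the credit is £0. Heating Assistance Credit: income exceeds £205,100 by £145,938 → 146 increments × £125 = £18,250 ≥ base, so the credit is £0. total £0 + £0 = £0
Mei (£214,300): Retirement Saver's Credit: £214,300 is at or below the £256,700 threshold, so the full £3,475 applies. Heating Assistance Credit: income exceeds £205,100 by £9,200 → 10 increments × £125 = £1,250 ≥ base, so the credit is £0. total £3,475 + £0 = £3,475
Difference: |£0 − £3,475| = £3,475.

£3,475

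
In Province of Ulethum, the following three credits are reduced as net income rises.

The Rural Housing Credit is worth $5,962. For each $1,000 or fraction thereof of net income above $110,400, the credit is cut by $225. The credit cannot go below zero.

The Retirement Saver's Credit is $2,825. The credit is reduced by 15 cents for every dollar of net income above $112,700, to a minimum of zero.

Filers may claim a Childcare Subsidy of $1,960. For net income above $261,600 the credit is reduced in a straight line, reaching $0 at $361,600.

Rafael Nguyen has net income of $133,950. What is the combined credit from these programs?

$2,522

Rural Housing Credit: income exceeds $110,400 by $23,550, which is 24 full-or-partial $1,000 increments; reduction = 24 × $225 = $5,400, leaving $562.
Retirement Saver's Credit: 15% of the $21,250 excess over $112,700 is $3,187.50 ≥ base, so the credit is $0.
Childcare Subsidy: $133,950 is at or below the $261,600 threshold, so the full $1,960 applies.
Total: $562 + $0 + $1,960 = $2,522.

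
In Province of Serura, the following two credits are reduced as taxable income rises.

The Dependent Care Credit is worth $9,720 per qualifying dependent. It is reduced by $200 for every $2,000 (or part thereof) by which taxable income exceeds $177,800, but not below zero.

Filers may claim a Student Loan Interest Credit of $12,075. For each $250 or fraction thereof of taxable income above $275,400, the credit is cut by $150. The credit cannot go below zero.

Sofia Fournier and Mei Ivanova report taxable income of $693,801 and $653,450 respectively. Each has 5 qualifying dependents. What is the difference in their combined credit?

$1,000

Sofia ($693,801): Dependent Care Credit: base = 5 × $9,720 = $48,600. income exceeds $177,800 by $516,001 → 259 increments × $200 = $51,800 ≥ base, so the credit is $0. Student Loan Interest Credit: income exceeds $275,400 by $418,401 → 1674 increments × $150 = $251,100 ≥ base, so the credit is $0. total $0 + $0 = $0
Mei ($653,450): Dependent Care Credit: base = 5 × $9,720 = $48,600. income exceeds $177,800 by $475,650, which is 238 full-or-partial $2,000 increments; reduction = 238 × $200 = $47,600, leaving $1,000. Student Loan Interest Credit: income exceeds $275,400 by $378,050 → 1513 increments × $150 = $226,950 ≥ base, so the credit is $0. total $1,000 + $0 = $1,000
Difference: |$0 − $1,000| = $1,000.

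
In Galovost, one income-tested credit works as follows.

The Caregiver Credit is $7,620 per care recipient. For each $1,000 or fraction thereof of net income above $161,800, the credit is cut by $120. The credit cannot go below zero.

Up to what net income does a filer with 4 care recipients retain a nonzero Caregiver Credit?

$414,800

Full credit = 4 × $7,620 = $30,480.
After 253 increments the reduction is 253 × $120 = $30,360, leaving $120; one more increment wipes it out. Increment 253 ends at excess 253 × $1,000 = $253,000, so the highest qualifying income is $161,800 + $253,000 = $414,800.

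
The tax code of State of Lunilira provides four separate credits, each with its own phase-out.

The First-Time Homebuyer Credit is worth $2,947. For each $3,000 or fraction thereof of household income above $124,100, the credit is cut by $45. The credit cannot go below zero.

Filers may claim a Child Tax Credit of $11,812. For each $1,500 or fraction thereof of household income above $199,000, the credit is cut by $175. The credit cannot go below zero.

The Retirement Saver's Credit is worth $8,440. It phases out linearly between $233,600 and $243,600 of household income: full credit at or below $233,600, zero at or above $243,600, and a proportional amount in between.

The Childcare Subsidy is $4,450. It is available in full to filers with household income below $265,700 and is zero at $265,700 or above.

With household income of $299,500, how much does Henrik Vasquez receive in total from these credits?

First-Time Homebuyer Credit: income exceeds $124,100 by $175,400, which is 59 full-or-partial $3,000 increments; reduction = 59 × $45 = $2,655, leaving $292.
Child Tax Credit: income exceeds $199,000 by $100,500, which is 67 full-or-partial $1,500 increments; reduction = 67 × $175 = $11,725, leaving $87.
Retirement Saver's Credit: $299,500 is at or above $243,600, so the credit is $0.
Childcare Subsidy: $299,500 meets or exceeds the $265,700 cutoff, so the credit is $0.
Total: $292 + $87 + $0 + $0 = $379.

$379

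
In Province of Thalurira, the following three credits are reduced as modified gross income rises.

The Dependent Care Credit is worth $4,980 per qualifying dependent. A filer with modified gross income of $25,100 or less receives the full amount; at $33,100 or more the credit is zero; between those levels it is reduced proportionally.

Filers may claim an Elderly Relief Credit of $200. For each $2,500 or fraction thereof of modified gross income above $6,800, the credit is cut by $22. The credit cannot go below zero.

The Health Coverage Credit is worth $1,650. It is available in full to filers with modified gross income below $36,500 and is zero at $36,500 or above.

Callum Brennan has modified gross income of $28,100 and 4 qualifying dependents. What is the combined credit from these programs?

$14,102

Dependent Care Credit: base = 4 × $4,980 = $19,920. $28,100 is $3,000 into a $8,000 phase-out range, leaving 5,000/8,000 of the credit: $19,920 × 5,000/8,000 = $12,450.
Elderly Relief Credit: income exceeds $6,800 by $21,300, which is 9 full-or-partial $2,500 increments; reduction = 9 × $22 = $198, leaving $2.
Health Coverage Credit: $28,100 is below the $36,500 cutoff, so the full $1,650 applies.
Total: $12,450 + $2 + $1,650 = $14,102.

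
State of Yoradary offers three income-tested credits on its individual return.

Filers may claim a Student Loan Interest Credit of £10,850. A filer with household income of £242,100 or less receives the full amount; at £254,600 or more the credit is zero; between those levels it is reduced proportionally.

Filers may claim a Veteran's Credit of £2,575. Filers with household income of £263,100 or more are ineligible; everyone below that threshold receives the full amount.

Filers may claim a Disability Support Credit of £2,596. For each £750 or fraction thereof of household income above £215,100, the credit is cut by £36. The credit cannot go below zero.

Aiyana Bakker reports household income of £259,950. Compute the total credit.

£3,011

Student Loan Interest Credit: £259,950 is at or above £254,600, so the credit is £0.
Veteran's Credit: £259,950 is below the £263,100 cutoff, so the full £2,575 applies.
Disability Support Credit: income exceeds £215,100 by £44,850, which is 60 full-or-partial £750 increments; reduction = 60 × £36 = £2,160, leaving £436.
Total: £0 + £2,575 + £436 = £3,011.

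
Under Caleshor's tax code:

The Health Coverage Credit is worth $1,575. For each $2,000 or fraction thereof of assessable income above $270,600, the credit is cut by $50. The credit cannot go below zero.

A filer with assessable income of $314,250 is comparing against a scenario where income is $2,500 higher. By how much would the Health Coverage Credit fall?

At $314,250 — income exceeds $270,600 by $43,650, which is 22 full-or-partial $2,000 increments; reduction = 22 × $50 = $1,100, leaving $475.
At $316,750 — income exceeds $270,600 by $46,150, which is 24 full-or-partial $2,000 increments; reduction = 24 × $50 = $1,200, leaving $375.
Lost: $475 − $375 = $100.

$100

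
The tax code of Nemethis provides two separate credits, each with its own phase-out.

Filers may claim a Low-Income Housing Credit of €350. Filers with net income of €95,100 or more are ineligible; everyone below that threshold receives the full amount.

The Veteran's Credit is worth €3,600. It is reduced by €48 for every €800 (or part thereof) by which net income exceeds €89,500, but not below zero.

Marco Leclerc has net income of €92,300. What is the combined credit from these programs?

Low-Income Housing Credit: €92,300 is below the €95,100 cutoff, so the full €350 applies.
Veteran's Credit: income exceeds €89,500 by €2,800, which is 4 full-or-partial €800 increments; reduction = 4 × €48 = €192, leaving €3,408.
Total: €350 + €3,408 = €3,758.

€3,758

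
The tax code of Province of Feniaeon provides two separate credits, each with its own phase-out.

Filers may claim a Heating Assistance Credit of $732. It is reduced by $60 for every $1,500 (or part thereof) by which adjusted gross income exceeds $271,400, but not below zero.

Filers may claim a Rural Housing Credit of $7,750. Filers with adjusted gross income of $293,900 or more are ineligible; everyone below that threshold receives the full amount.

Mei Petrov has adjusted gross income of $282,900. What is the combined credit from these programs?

$8,002

Heating Assistance Credit: income exceeds $271,400 by $11,500, which is 8 full-or-partial $1,500 increments; reduction = 8 × $60 = $480, leaving $252.
Rural Housing Credit: $282,900 is below the $293,900 cutoff, so the full $7,750 applies.
Total: $252 + $7,750 = $8,002.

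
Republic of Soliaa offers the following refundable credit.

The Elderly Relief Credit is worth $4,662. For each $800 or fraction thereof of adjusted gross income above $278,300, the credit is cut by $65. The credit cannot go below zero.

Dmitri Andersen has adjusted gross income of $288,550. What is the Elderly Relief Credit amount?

Elderly Relief Credit: income exceeds $278,300 by $10,250, which is 13 full-or-partial $800 increments; reduction = 13 × $65 = $845, leaving $3,817.

$3,817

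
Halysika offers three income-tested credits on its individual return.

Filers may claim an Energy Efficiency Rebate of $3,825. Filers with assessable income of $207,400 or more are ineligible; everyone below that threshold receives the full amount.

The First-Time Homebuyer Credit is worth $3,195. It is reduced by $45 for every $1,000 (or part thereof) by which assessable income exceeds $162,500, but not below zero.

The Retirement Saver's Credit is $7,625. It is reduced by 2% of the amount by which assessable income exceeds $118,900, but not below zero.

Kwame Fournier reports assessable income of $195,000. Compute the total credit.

Energy Efficiency Rebate: $195,000 is below the $207,400 cutoff, so the full $3,825 applies.
First-Time Homebuyer Credit: income exceeds $162,500 by $32,500, which is 33 full-or-partial $1,000 increments; reduction = 33 × $45 = $1,485, leaving $1,710.
Retirement Saver's Credit: 2% of the $76,100 excess over $118,900 is $1,522; credit = $7,625 − $1,522 = $6,103.
Total: $3,825 + $1,710 + $6,103 = $11,638.

$11,638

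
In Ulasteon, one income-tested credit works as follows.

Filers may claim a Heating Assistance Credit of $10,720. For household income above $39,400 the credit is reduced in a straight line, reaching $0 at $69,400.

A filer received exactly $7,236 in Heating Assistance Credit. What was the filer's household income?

$49,150

$7,236 is 7,236/10,720 of the full $10,720, so 3,484/10,720 of the $30,000 range has been used: income = $39,400 + $30,000 × 3,484/10,720 = $49,150.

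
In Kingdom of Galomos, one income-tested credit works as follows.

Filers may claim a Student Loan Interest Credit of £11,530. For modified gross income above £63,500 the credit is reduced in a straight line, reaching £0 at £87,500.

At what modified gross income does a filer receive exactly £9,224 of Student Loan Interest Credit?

£9,224 is 9,224/11,530 of the full £11,530, so 2,306/11,530 of the £24,000 range has been used: income = £63,500 + £24,000 × 2,306/11,530 = £68,300.

£68,300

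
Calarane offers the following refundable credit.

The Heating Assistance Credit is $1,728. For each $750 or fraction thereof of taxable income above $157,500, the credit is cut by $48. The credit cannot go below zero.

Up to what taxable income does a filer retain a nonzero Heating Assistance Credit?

After 35 increments the reduction is 35 × $48 = $1,680, leaving $48; one more increment wipes it out. Increment 35 ends at excess 35 × $750 = $26,250, so the highest qualifying income is $157,500 + $26,250 = $183,750.

$183,750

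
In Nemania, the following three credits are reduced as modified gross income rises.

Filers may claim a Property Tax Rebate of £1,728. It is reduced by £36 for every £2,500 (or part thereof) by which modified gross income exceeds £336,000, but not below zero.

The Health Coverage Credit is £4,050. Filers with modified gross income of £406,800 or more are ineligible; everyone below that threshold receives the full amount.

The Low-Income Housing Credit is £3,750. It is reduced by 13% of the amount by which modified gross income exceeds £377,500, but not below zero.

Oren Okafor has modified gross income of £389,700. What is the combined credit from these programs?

Property Tax Rebate: income exceeds £336,000 by £53,700, which is 22 full-or-partial £2,500 increments; reduction = 22 × £36 = £792, leaving £936.
Health Coverage Credit: £389,700 is below the £406,800 cutoff, so the full £4,050 applies.
Low-Income Housing Credit: 13% of the £12,200 excess over £377,500 is £1,586; credit = £3,750 − £1,586 = £2,164.
Total: £936 + £4,050 + £2,164 = £7,150.

£7,150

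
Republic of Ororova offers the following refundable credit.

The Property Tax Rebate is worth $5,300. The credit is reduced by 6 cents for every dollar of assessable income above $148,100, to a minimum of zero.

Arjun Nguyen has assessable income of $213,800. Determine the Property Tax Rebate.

Property Tax Rebate: 6% of the $65,700 excess over $148,100 is $3,942; credit = $5,300 − $3,942 = $1,358.

$1,358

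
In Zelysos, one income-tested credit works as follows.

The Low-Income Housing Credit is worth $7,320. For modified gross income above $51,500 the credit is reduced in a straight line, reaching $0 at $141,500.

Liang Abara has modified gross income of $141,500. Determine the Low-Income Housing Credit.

$0

Low-Income Housing Credit: $141,500 is at or above $141,500, so the credit is $0.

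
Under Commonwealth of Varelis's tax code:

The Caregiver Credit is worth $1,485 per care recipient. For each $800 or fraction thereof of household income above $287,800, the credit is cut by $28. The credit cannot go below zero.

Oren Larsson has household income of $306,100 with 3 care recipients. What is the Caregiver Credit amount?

$3,811

Caregiver Credit: base = 3 × $1,485 = $4,455. income exceeds $287,800 by $18,300, which is 23 full-or-partial $800 increments; reduction = 23 × $28 = $644, leaving $3,811.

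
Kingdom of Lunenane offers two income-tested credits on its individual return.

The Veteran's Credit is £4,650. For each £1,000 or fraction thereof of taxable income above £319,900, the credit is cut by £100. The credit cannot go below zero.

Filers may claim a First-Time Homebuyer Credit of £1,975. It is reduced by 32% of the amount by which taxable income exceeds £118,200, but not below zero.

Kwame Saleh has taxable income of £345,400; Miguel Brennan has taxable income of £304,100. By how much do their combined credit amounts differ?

£2,600

Kwame (£345,400): Veteran's Credit: income exceeds £319,900 by £25,500, which is 26 full-or-partial £1,000 increments; reduction = 26 × £100 = £2,600, leaving £2,050. First-Time Homebuyer Credit: 32% of the £227,200 excess over £118,200 is £72,704 ≥ base, so the credit is £0. total £2,050 + £0 = £2,050
Miguel (£304,100): Veteran's Credit: £304,100 is at or below the £319,900 threshold, so the full £4,650 applies. First-Time Homebuyer Credit: 32% of the £185,900 excess over £118,200 is £59,488 ≥ base, so the credit is £0. total £4,650 + £0 = £4,650
Difference: |£2,050 − £4,650| = £2,600.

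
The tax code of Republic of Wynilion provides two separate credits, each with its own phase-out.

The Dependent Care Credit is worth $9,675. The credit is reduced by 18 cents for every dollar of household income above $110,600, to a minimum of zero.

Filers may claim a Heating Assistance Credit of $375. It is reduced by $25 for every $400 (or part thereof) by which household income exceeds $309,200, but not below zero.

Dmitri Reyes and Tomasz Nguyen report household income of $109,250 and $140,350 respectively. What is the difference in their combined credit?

$5,355

Dmitri ($109,250): Dependent Care Credit: $109,250 is at or below the $110,600 threshold, so the full $9,675 applies. Heating Assistance Credit: $109,250 is at or below the $309,200 threshold, so the full $375 applies. total $9,675 + $375 = $10,050
Tomasz ($140,350): Dependent Care Credit: 18% of the $29,750 excess over $110,600 is $5,355; credit = $9,675 − $5,355 = $4,320. Heating Assistance Credit: $140,350 is at or below the $309,200 threshold, so the full $375 applies. total $4,320 + $375 = $4,695
Difference: |$10,050 − $4,695| = $5,355.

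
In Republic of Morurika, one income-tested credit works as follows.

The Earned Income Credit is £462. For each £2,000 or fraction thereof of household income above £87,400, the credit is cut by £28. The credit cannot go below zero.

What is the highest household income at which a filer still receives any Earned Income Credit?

£119,400

After 16 increments the reduction is 16 × £28 = £448, leaving £14; one more increment wipes it out. Increment 16 ends at excess 16 × £2,000 = £32,000, so the highest qualifying income is £87,400 + £32,000 = £119,400.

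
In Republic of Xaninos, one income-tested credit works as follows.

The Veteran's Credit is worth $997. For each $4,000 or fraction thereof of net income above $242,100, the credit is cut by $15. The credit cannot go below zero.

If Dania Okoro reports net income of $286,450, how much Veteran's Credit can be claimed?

Veteran's Credit: income exceeds $242,100 by $44,350, which is 12 full-or-partial $4,000 increments; reduction = 12 × $15 = $180, leaving $817.

$817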